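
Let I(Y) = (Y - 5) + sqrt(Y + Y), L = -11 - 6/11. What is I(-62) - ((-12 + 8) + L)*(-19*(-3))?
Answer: 9010/11 + 2*I*sqrt(31) ≈ 819.09 + 11.136*I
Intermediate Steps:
L = -127/11 (L = -11 - 6*1/11 = -11 - 6/11 = -127/11 ≈ -11.545)
I(Y) = -5 + Y + sqrt(2)*sqrt(Y) (I(Y) = (-5 + Y) + sqrt(2*Y) = (-5 + Y) + sqrt(2)*sqrt(Y) = -5 + Y + sqrt(2)*sqrt(Y))
I(-62) - ((-12 + 8) + L)*(-19*(-3)) = (-5 - 62 + sqrt(2)*sqrt(-62)) - ((-12 + 8) - 127/11)*(-19*(-3)) = (-5 - 62 + sqrt(2)*(I*sqrt(62))) - (-4 - 127/11)*57 = (-5 - 62 + 2*I*sqrt(31)) - (-171)*57/11 = (-67 + 2*I*sqrt(31)) - 1*(-9747/11) = (-67 + 2*I*sqrt(31)) + 9747/11 = 9010/11 + 2*I*sqrt(31)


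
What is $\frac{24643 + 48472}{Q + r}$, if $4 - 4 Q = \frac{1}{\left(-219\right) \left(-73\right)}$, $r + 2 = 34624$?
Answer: $\frac{4675558020}{2214071603} \approx 2.1117$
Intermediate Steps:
$r = 34622$ ($r = -2 + 34624 = 34622$)
$Q = \frac{63947}{63948}$ ($Q = 1 - \frac{1}{4 \left(\left(-219\right) \left(-73\right)\right)} = 1 - \frac{1}{4 \cdot 15987} = 1 - \frac{1}{63948} = \frac{63947}{63948} \approx 0.99998$)
$\frac{24643 + 48472}{Q + r} = \frac{24643 + 48472}{\frac{63947}{63948} + 34622} = \frac{73115}{\frac{2214071603}{63948}} = 73115 \cdot \frac{63948}{2214071603} = \frac{4675558020}{2214071603}$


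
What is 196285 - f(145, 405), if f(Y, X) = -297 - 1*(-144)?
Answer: 196438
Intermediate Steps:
f(Y, X) = -153 (f(Y, X) = -297 + 144 = -153)
196285 - f(145, 405) = 196285 - 1*(-153) = 196285 + 153 = 196438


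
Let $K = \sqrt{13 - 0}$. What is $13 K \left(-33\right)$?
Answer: $- 429 \sqrt{13} \approx -1546.8$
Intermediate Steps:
$K = \sqrt{13}$ ($K = \sqrt{13 + \left(1 - 1\right)} = \sqrt{13 + 0} = \sqrt{13} \approx 3.6056$)
$13 K \left(-33\right) = 13 \sqrt{13} \left(-33\right) = - 429 \sqrt{13}$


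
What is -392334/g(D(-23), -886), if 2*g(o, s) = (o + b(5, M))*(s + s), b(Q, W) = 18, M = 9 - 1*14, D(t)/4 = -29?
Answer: -196167/43414 ≈ -4.5185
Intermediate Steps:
D(t) = -116 (D(t) = 4*(-29) = -116)
M = -5 (M = 9 - 14 = -5)
g(o, s) = s*(18 + o) (g(o, s) = ((o + 18)*(s + s))/2 = ((18 + o)*(2*s))/2 = (2*s*(18 + o))/2 = s*(18 + o))
-392334/g(D(-23), -886) = -392334*(-1/(886*(18 - 116))) = -392334/((-886*(-98))) = -392334/86828 = -392334*1/86828 = -196167/43414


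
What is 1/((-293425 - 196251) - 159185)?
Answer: -1/648861 ≈ -1.5412e-6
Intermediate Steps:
1/((-293425 - 196251) - 159185) = 1/(-489676 - 159185) = 1/(-648861) = -1/648861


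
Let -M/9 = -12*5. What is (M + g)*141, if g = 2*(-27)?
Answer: 68526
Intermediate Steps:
M = 540 (M = -(-108)*5 = -9*(-60) = 540)
g = -54
(M + g)*141 = (540 - 54)*141 = 486*141 = 68526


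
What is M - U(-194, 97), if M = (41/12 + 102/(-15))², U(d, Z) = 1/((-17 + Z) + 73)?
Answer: 700153/61200 ≈ 11.440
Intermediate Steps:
U(d, Z) = 1/(56 + Z)
M = 41209/3600 (M = (41*(1/12) + 102*(-1/15))² = (41/12 - 34/5)² = (-203/60)² = 41209/3600 ≈ 11.447)
M - U(-194, 97) = 41209/3600 - 1/(56 + 97) = 41209/3600 - 1/153 = 700153/61200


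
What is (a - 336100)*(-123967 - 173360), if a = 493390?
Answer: -46766563830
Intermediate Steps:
(a - 336100)*(-123967 - 173360) = (493390 - 336100)*(-123967 - 173360) = 157290*(-297327) = -46766563830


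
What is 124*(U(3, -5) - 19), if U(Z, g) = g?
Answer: -2976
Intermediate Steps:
124*(U(3, -5) - 19) = 124*(-5 - 19) = 124*(-24) = -2976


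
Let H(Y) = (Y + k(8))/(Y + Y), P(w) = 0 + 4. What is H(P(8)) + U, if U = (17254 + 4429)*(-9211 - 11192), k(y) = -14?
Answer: -1769593001/4 ≈ -4.4240e+8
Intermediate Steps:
U = -442398249 (U = 21683*(-20403) = -442398249)
P(w) = 4
H(Y) = (-14 + Y)/(2*Y) (H(Y) = (Y - 14)/(Y + Y) = (-14 + Y)/((2*Y)) = (-14 + Y)*(1/(2*Y)) = (-14 + Y)/(2*Y))
H(P(8)) + U = (½)*(-14 + 4)/4 - 442398249 = (½)*(¼)*(-10) - 442398249 = -5/4 - 442398249 = -1769593001/4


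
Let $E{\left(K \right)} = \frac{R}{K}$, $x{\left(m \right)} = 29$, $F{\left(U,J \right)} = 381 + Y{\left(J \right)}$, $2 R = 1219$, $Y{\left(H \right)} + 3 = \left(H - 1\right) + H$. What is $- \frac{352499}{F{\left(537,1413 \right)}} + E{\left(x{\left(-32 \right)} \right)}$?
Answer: $- \frac{16540485}{185774} \approx -89.036$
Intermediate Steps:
$Y{\left(H \right)} = -4 + 2 H$ ($Y{\left(H \right)} = -3 + \left(\left(H - 1\right) + H\right) = -3 + \left(\left(-1 + H\right) + H\right) = -3 + \left(-1 + 2 H\right) = -4 + 2 H$)
$R = \frac{1219}{2}$ ($R = \frac{1}{2} \cdot 1219 = \frac{1219}{2} \approx 609.5$)
$F{\left(U,J \right)} = 377 + 2 J$ ($F{\left(U,J \right)} = 381 + \left(-4 + 2 J\right) = 377 + 2 J$)
$E{\left(K \right)} = \frac{1219}{2 K}$
$- \frac{352499}{F{\left(537,1413 \right)}} + E{\left(x{\left(-32 \right)} \right)} = - \frac{352499}{377 + 2 \cdot 1413} + \frac{1219}{2 \cdot 29} = - \frac{352499}{377 + 2826} + \frac{1219}{2} \cdot \frac{1}{29} = - \frac{352499}{3203} + \frac{1219}{58} = - \frac{16540485}{185774}$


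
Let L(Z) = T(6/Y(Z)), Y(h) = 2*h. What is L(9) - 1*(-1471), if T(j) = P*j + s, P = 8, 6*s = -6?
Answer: 4418/3 ≈ 1472.7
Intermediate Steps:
s = -1 (s = (1/6)*(-6) = -1)
T(j) = -1 + 8*j (T(j) = 8*j - 1 = -1 + 8*j)
L(Z) = -1 + 24/Z (L(Z) = -1 + 8*(6/((2*Z))) = -1 + 8*(6*(1/(2*Z))) = -1 + 8*(3/Z) = -1 + 24/Z)
L(9) - 1*(-1471) = (24 - 1*9)/9 - 1*(-1471) = (24 - 9)/9 + 1471 = (1/9)*15 + 1471 = 5/3 + 1471 = 4418/3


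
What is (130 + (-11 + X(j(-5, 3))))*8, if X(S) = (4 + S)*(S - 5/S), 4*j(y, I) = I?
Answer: 4363/6 ≈ 727.17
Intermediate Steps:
j(y, I) = I/4
(130 + (-11 + X(j(-5, 3))))*8 = (130 + (-11 + (-5 + ((¼)*3)² - 20/((¼)*3) + 4*((¼)*3))))*8 = (130 + (-11 + (-5 + (¾)² - 20/¾ + 4*(¾))))*8 = (130 + (-11 + (-5 + 9/16 - 20*4/3 + 3)))*8 = (130 + (-11 + (-5 + 9/16 - 80/3 + 3)))*8 = (130 + (-11 - 1349/48))*8 = (130 - 1877/48)*8 = (4363/48)*8 = 4363/6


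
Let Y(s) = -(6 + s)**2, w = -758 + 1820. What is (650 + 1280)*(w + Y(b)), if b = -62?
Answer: -4002820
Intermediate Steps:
w = 1062
(650 + 1280)*(w + Y(b)) = (650 + 1280)*(1062 - (6 - 62)**2) = 1930*(1062 - 1*(-56)**2) = 1930*(1062 - 1*3136) = 1930*(1062 - 3136) = 1930*(-2074) = -4002820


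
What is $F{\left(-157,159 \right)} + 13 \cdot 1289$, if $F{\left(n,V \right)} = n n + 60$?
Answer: $41466$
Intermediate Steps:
$F{\left(n,V \right)} = 60 + n^{2}$ ($F{\left(n,V \right)} = n^{2} + 60 = 60 + n^{2}$)
$F{\left(-157,159 \right)} + 13 \cdot 1289 = \left(60 + \left(-157\right)^{2}\right) + 13 \cdot 1289 = \left(60 + 24649\right) + 16757 = 24709 + 16757 = 41466$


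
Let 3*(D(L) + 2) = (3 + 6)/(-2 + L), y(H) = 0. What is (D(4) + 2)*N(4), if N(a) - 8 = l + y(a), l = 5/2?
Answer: 63/4 ≈ 15.750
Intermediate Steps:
l = 5/2 (l = 5*(½) = 5/2 ≈ 2.5000)
D(L) = -2 + 3/(-2 + L) (D(L) = -2 + ((3 + 6)/(-2 + L))/3 = -2 + (9/(-2 + L))/3 = -2 + 3/(-2 + L))
N(a) = 21/2 (N(a) = 8 + (5/2 + 0) = 8 + 5/2 = 21/2)
(D(4) + 2)*N(4) = ((7 - 2*4)/(-2 + 4) + 2)*(21/2) = ((7 - 8)/2 + 2)*(21/2) = ((½)*(-1) + 2)*(21/2) = (-½ + 2)*(21/2) = (3/2)*(21/2) = 63/4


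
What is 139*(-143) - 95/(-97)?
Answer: -1927974/97 ≈ -19876.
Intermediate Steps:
139*(-143) - 95/(-97) = -19877 - 95*(-1/97) = -19877 + 95/97 = -1927974/97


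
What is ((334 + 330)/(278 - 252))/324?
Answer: 83/1053 ≈ 0.078822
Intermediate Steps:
((334 + 330)/(278 - 252))/324 = (664/26)*(1/324) = (664*(1/26))*(1/324) = (332/13)*(1/324) = 83/1053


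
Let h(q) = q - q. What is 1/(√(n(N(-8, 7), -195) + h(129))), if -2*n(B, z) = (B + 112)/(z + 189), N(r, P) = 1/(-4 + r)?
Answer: 12*√1343/1343 ≈ 0.32745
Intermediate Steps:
h(q) = 0
n(B, z) = -(112 + B)/(2*(189 + z)) (n(B, z) = -(B + 112)/(2*(z + 189)) = -(112 + B)/(2*(189 + z)))
1/(√(n(N(-8, 7), -195) + h(129))) = 1/(√((-112 - 1/(-4 - 8))/(2*(189 - 195)) + 0)) = 1/(√((½)*(-112 - 1/(-12))/(-6) + 0)) = 1/(√((½)*(-⅙)*(-112 - 1*(-1/12)) + 0)) = 1/(√((½)*(-⅙)*(-112 + 1/12) + 0)) = 1/(√((½)*(-⅙)*(-1343/12) + 0)) = 1/(√(1343/144 + 0)) = 1/(√(1343/144)) = 1/(√1343/12) = 12*√1343/1343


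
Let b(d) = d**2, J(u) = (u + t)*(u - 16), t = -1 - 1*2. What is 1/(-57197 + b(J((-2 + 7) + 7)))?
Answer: -1/55901 ≈ -1.7889e-5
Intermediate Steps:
t = -3 (t = -1 - 2 = -3)
J(u) = (-16 + u)*(-3 + u) (J(u) = (u - 3)*(u - 16) = (-3 + u)*(-16 + u) = (-16 + u)*(-3 + u))
1/(-57197 + b(J((-2 + 7) + 7))) = 1/(-57197 + (48 + ((-2 + 7) + 7)**2 - 19*((-2 + 7) + 7))**2) = 1/(-57197 + (48 + (5 + 7)**2 - 19*(5 + 7))**2) = 1/(-57197 + (48 + 12**2 - 19*12)**2) = 1/(-57197 + (48 + 144 - 228)**2) = 1/(-57197 + (-36)**2) = 1/(-57197 + 1296) = 1/(-55901) = -1/55901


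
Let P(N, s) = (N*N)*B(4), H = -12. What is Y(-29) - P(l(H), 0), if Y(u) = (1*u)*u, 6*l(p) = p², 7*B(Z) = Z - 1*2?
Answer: 4735/7 ≈ 676.43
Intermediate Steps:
B(Z) = -2/7 + Z/7 (B(Z) = (Z - 1*2)/7 = (Z - 2)/7 = (-2 + Z)/7 = -2/7 + Z/7)
l(p) = p²/6
Y(u) = u² (Y(u) = u*u = u²)
P(N, s) = 2*N²/7 (P(N, s) = (N*N)*(-2/7 + (⅐)*4) = N²*(-2/7 + 4/7) = N²*(2/7) = 2*N²/7)
Y(-29) - P(l(H), 0) = (-29)² - 2*((⅙)*(-12)²)²/7 = 841 - 2*((⅙)*144)²/7 = 841 - 2*24²/7 = 841 - 2*576/7 = 841 - 1*1152/7 = 841 - 1152/7 = 4735/7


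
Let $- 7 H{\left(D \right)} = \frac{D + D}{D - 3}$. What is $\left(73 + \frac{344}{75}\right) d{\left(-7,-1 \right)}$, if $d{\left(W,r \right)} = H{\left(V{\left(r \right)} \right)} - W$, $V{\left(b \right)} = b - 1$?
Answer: $\frac{1402379}{2625} \approx 534.24$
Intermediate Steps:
$V{\left(b \right)} = -1 + b$ ($V{\left(b \right)} = b - 1 = -1 + b$)
$H{\left(D \right)} = - \frac{2 D}{7 \left(-3 + D\right)}$ ($H{\left(D \right)} = - \frac{\left(D + D\right) \frac{1}{D - 3}}{7} = - \frac{2 D \frac{1}{-3 + D}}{7} = - \frac{2 D}{7 \left(-3 + D\right)}$)
$d{\left(W,r \right)} = - W - \frac{2 \left(-1 + r\right)}{-28 + 7 r}$ ($d{\left(W,r \right)} = - \frac{2 \left(-1 + r\right)}{-21 + 7 \left(-1 + r\right)} - W = - \frac{2 \left(-1 + r\right)}{-21 + \left(-7 + 7 r\right)} - W = - \frac{2 \left(-1 + r\right)}{-28 + 7 r} - W = - W - \frac{2 \left(-1 + r\right)}{-28 + 7 r}$)
$\left(73 + \frac{344}{75}\right) d{\left(-7,-1 \right)} = \left(73 + \frac{344}{75}\right) \frac{2 - -2 - - 49 \left(-4 - 1\right)}{7 \left(-4 - 1\right)} = \left(73 + 344 \cdot \frac{1}{75}\right) \frac{2 + 2 - \left(-49\right) \left(-5\right)}{7 \left(-5\right)} = \left(73 + \frac{344}{75}\right) \frac{1}{7} \left(- \frac{1}{5}\right) \left(2 + 2 - 245\right) = \frac{5819 \cdot \frac{1}{7} \left(- \frac{1}{5}\right) \left(-241\right)}{75} = \frac{5819}{75} \cdot \frac{241}{35} = \frac{1402379}{2625}$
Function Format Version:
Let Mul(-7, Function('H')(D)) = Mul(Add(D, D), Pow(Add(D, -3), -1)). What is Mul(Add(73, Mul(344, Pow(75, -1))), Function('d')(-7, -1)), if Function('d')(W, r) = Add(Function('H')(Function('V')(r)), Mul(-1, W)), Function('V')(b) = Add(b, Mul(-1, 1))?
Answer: Rational(1402379, 2625) ≈ 534.24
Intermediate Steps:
Function('V')(b) = Add(-1, b) (Function('V')(b) = Add(b, -1) = Add(-1, b))
Function('H')(D) = Mul(Rational(-2, 7), D, Pow(Add(-3, D), -1)) (Function('H')(D) = Mul(Rational(-1, 7), Mul(Add(D, D), Pow(Add(D, -3), -1))) = Mul(Rational(-1, 7), Mul(Mul(2, D), Pow(Add(-3, D), -1))) = Mul(Rational(-1, 7), Mul(2, D, Pow(Add(-3, D), -1))) = Mul(Rational(-2, 7), D, Pow(Add(-3, D), -1)))
Function('d')(W, r) = Add(Mul(-1, W), Mul(-2, Pow(Add(-28, Mul(7, r)), -1), Add(-1, r))) (Function('d')(W, r) = Add(Mul(-2, Add(-1, r), Pow(Add(-21, Mul(7, Add(-1, r))), -1)), Mul(-1, W)) = Add(Mul(-2, Add(-1, r), Pow(Add(-21, Add(-7, Mul(7, r))), -1)), Mul(-1, W)) = Add(Mul(-2, Add(-1, r), Pow(Add(-28, Mul(7, r)), -1)), Mul(-1, W)) = Add(Mul(-2, Pow(Add(-28, Mul(7, r)), -1), Add(-1, r)), Mul(-1, W)) = Add(Mul(-1, W), Mul(-2, Pow(Add(-28, Mul(7, r)), -1), Add(-1, r))))
Mul(Add(73, Mul(344, Pow(75, -1))), Function('d')(-7, -1)) = Mul(Add(73, Mul(344, Pow(75, -1))), Mul(Rational(1, 7), Pow(Add(-4, -1), -1), Add(2, Mul(-2, -1), Mul(-7, -7, Add(-4, -1))))) = Mul(Add(73, Mul(344, Rational(1, 75))), Mul(Rational(1, 7), Pow(-5, -1), Add(2, 2, Mul(-7, -7, -5)))) = Mul(Add(73, Rational(344, 75)), Mul(Rational(1, 7), Rational(-1, 5), Add(2, 2, -245))) = Mul(Rational(5819, 75), Mul(Rational(1, 7), Rational(-1, 5), -241)) = Mul(Rational(5819, 75), Rational(241, 35)) = Rational(1402379, 2625)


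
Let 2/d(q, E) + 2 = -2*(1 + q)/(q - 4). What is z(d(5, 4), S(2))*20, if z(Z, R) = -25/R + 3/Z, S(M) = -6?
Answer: -1010/3 ≈ -336.67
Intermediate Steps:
d(q, E) = 2/(-2 - 2*(1 + q)/(-4 + q)) (d(q, E) = 2/(-2 - 2*(1 + q)/(q - 4)) = 2/(-2 - 2*(1 + q)/(-4 + q)))
z(d(5, 4), S(2))*20 = (-25/(-6) + 3/(((4 - 1*5)/(-3 + 2*5))))*20 = (-25*(-1/6) + 3/(((4 - 5)/(-3 + 10))))*20 = (25/6 + 3/((-1/7)))*20 = (25/6 + 3/(((1/7)*(-1))))*20 = (25/6 + 3/(-1/7))*20 = (25/6 + 3*(-7))*20 = (25/6 - 21)*20 = -101/6*20 = -1010/3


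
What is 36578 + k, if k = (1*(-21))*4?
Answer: 36494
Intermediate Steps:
k = -84 (k = -21*4 = -84)
36578 + k = 36578 - 84 = 36494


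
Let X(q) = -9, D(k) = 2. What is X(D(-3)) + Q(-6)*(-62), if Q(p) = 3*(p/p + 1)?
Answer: -381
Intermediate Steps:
Q(p) = 6 (Q(p) = 3*(1 + 1) = 3*2 = 6)
X(D(-3)) + Q(-6)*(-62) = -9 + 6*(-62) = -9 - 372 = -381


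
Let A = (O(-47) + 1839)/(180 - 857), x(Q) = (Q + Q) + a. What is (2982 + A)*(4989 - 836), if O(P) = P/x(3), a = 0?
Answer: 50259178241/4062 ≈ 1.2373e+7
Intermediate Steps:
x(Q) = 2*Q (x(Q) = (Q + Q) + 0 = 2*Q + 0 = 2*Q)
O(P) = P/6 (O(P) = P/((2*3)) = P/6)
A = -10987/4062 (A = ((⅙)*(-47) + 1839)/(180 - 857) = (-47/6 + 1839)/(-677) = (10987/6)*(-1/677) = -10987/4062 ≈ -2.7048)
(2982 + A)*(4989 - 836) = (2982 - 10987/4062)*(4989 - 836) = (12101897/4062)*4153 = 50259178241/4062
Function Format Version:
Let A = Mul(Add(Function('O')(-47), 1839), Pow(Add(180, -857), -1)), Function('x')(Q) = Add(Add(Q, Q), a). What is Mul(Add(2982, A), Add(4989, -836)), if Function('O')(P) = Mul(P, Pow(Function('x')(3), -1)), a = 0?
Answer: Rational(50259178241, 4062) ≈ 1.2373e+7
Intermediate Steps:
Function('x')(Q) = Mul(2, Q) (Function('x')(Q) = Add(Add(Q, Q), 0) = Add(Mul(2, Q), 0) = Mul(2, Q))
Function('O')(P) = Mul(Rational(1, 6), P) (Function('O')(P) = Mul(P, Pow(Mul(2, 3), -1)) = Mul(P, Pow(6, -1)) = Mul(P, Rational(1, 6)) = Mul(Rational(1, 6), P))
A = Rational(-10987, 4062) (A = Mul(Add(Mul(Rational(1, 6), -47), 1839), Pow(Add(180, -857), -1)) = Mul(Add(Rational(-47, 6), 1839), Pow(-677, -1)) = Mul(Rational(10987, 6), Rational(-1, 677)) = Rational(-10987, 4062) ≈ -2.7048)
Mul(Add(2982, A), Add(4989, -836)) = Mul(Add(2982, Rational(-10987, 4062)), Add(4989, -836)) = Mul(Rational(12101897, 4062), 4153) = Rational(50259178241, 4062)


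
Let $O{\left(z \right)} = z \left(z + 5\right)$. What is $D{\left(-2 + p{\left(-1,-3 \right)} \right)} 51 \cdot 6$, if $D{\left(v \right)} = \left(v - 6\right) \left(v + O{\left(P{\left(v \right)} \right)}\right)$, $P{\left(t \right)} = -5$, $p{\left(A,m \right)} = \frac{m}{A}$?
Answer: $-1530$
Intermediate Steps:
$O{\left(z \right)} = z \left(5 + z\right)$
$D{\left(v \right)} = v \left(-6 + v\right)$ ($D{\left(v \right)} = \left(v - 6\right) \left(v - 5 \left(5 - 5\right)\right) = \left(-6 + v\right) \left(v - 0\right) = \left(-6 + v\right) \left(v + 0\right) = \left(-6 + v\right) v = v \left(-6 + v\right)$)
$D{\left(-2 + p{\left(-1,-3 \right)} \right)} 51 \cdot 6 = \left(-2 - \frac{3}{-1}\right) \left(-6 - \left(2 + \frac{3}{-1}\right)\right) 51 \cdot 6 = \left(-2 - -3\right) \left(-6 - -1\right) 51 \cdot 6 = \left(-2 + 3\right) \left(-6 + \left(-2 + 3\right)\right) 51 \cdot 6 = 1 \left(-6 + 1\right) 51 \cdot 6 = 1 \left(-5\right) 51 \cdot 6 = \left(-5\right) 51 \cdot 6 = \left(-255\right) 6 = -1530$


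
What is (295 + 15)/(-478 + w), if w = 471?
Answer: -310/7 ≈ -44.286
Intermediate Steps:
(295 + 15)/(-478 + w) = (295 + 15)/(-478 + 471) = 310/(-7) = 310*(-⅐) = -310/7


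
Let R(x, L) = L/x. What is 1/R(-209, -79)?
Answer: 209/79 ≈ 2.6456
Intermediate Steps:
1/R(-209, -79) = 1/(-79/(-209)) = 1/(-79*(-1/209)) = 1/(79/209) = 209/79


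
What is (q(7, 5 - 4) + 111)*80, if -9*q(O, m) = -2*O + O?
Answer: 80480/9 ≈ 8942.2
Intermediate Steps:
q(O, m) = O/9 (q(O, m) = -(-2*O + O)/9 = -(-1)*O/9 = O/9)
(q(7, 5 - 4) + 111)*80 = ((⅑)*7 + 111)*80 = (7/9 + 111)*80 = (1006/9)*80 = 80480/9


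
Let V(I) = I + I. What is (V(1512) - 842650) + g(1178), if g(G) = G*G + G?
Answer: 549236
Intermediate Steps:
V(I) = 2*I
g(G) = G + G² (g(G) = G² + G = G + G²)
(V(1512) - 842650) + g(1178) = (2*1512 - 842650) + 1178*(1 + 1178) = (3024 - 842650) + 1178*1179 = -839626 + 1388862 = 549236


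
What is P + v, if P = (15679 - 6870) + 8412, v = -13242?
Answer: 3979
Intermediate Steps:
P = 17221 (P = 8809 + 8412 = 17221)
P + v = 17221 - 13242 = 3979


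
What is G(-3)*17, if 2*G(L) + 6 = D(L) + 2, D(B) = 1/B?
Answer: -221/6 ≈ -36.833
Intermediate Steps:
G(L) = -2 + 1/(2*L) (G(L) = -3 + (1/L + 2)/2 = -3 + (2 + 1/L)/2 = -3 + (1 + 1/(2*L)) = -2 + 1/(2*L))
G(-3)*17 = (-2 + (½)/(-3))*17 = (-2 + (½)*(-⅓))*17 = (-2 - ⅙)*17 = -13/6*17 = -221/6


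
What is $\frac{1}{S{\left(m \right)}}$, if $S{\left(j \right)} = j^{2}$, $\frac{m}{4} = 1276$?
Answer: $\frac{1}{26050816} \approx 3.8387 \cdot 10^{-8}$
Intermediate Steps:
$m = 5104$ ($m = 4 \cdot 1276 = 5104$)
$\frac{1}{S{\left(m \right)}} = \frac{1}{5104^{2}} = \frac{1}{26050816}$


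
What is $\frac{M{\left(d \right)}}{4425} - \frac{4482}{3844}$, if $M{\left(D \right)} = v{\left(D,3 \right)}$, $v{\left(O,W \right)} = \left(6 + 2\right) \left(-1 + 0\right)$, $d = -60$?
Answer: $- \frac{9931801}{8504850} \approx -1.1678$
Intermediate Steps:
$v{\left(O,W \right)} = -8$ ($v{\left(O,W \right)} = 8 \left(-1\right) = -8$)
$M{\left(D \right)} = -8$
$\frac{M{\left(d \right)}}{4425} - \frac{4482}{3844} = - \frac{8}{4425} - \frac{4482}{3844} = \left(-8\right) \frac{1}{4425} - \frac{2241}{1922} = - \frac{8}{4425} - \frac{2241}{1922} = - \frac{9931801}{8504850}$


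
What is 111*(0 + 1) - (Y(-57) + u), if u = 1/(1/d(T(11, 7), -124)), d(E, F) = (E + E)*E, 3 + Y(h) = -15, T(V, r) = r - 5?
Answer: 121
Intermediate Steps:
T(V, r) = -5 + r
Y(h) = -18 (Y(h) = -3 - 15 = -18)
d(E, F) = 2*E**2 (d(E, F) = (2*E)*E = 2*E**2)
u = 8 (u = 1/(1/(2*(-5 + 7)**2)) = 1/(1/(2*2**2)) = 1/(1/(2*4)) = 1/(1/8) = 8)
111*(0 + 1) - (Y(-57) + u) = 111*(0 + 1) - (-18 + 8) = 111*1 - 1*(-10) = 111 + 10 = 121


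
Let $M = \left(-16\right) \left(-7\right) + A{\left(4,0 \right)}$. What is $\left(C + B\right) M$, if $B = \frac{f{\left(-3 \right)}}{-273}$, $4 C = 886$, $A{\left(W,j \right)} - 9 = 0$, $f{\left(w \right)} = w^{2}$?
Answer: $\frac{4877147}{182} \approx 26798.0$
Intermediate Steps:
$A{\left(W,j \right)} = 9$ ($A{\left(W,j \right)} = 9 + 0 = 9$)
$C = \frac{443}{2}$ ($C = \frac{1}{4} \cdot 886 = \frac{443}{2} \approx 221.5$)
$M = 121$ ($M = \left(-16\right) \left(-7\right) + 9 = 112 + 9 = 121$)
$B = - \frac{3}{91}$ ($B = \frac{\left(-3\right)^{2}}{-273} = 9 \left(- \frac{1}{273}\right) = - \frac{3}{91} \approx -0.032967$)
$\left(C + B\right) M = \left(\frac{443}{2} - \frac{3}{91}\right) 121 = \frac{40307}{182} \cdot 121 = \frac{4877147}{182}$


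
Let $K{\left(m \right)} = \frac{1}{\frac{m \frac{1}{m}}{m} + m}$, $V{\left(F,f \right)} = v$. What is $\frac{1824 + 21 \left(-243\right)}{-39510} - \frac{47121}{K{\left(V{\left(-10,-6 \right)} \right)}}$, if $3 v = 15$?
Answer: $- \frac{3227033471}{13170} \approx -2.4503 \cdot 10^{5}$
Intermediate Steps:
$v = 5$ ($v = \frac{1}{3} \cdot 15 = 5$)
$V{\left(F,f \right)} = 5$
$K{\left(m \right)} = \frac{1}{m + \frac{1}{m}}$ ($K{\left(m \right)} = \frac{1}{1 \frac{1}{m} + m} = \frac{1}{\frac{1}{m} + m} = \frac{1}{m + \frac{1}{m}}$)
$\frac{1824 + 21 \left(-243\right)}{-39510} - \frac{47121}{K{\left(V{\left(-10,-6 \right)} \right)}} = \frac{1824 + 21 \left(-243\right)}{-39510} - \frac{47121}{5 \frac{1}{1 + 5^{2}}} = \left(1824 - 5103\right) \left(- \frac{1}{39510}\right) - \frac{47121}{5 \frac{1}{1 + 25}} = \left(-3279\right) \left(- \frac{1}{39510}\right) - \frac{47121}{5 \cdot \frac{1}{26}} = \frac{1093}{13170} - \frac{47121}{5 \cdot \frac{1}{26}} = \frac{1093}{13170} - \frac{47121}{\frac{5}{26}} = \frac{1093}{13170} - \frac{1225146}{5} = - \frac{3227033471}{13170}$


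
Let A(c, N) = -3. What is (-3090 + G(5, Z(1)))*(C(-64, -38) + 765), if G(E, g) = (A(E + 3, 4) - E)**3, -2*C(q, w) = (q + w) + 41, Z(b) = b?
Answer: -2865391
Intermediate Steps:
C(q, w) = -41/2 - q/2 - w/2 (C(q, w) = -((q + w) + 41)/2 = -(41 + q + w)/2 = -41/2 - q/2 - w/2)
G(E, g) = (-3 - E)**3
(-3090 + G(5, Z(1)))*(C(-64, -38) + 765) = (-3090 - (3 + 5)**3)*((-41/2 - 1/2*(-64) - 1/2*(-38)) + 765) = (-3090 - 1*8**3)*((-41/2 + 32 + 19) + 765) = (-3090 - 1*512)*(61/2 + 765) = (-3090 - 512)*(1591/2) = -3602*1591/2 = -2865391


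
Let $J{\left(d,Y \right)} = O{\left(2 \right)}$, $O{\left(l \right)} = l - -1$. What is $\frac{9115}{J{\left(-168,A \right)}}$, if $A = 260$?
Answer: $\frac{9115}{3} \approx 3038.3$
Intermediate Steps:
$O{\left(l \right)} = 1 + l$ ($O{\left(l \right)} = l + 1 = 1 + l$)
$J{\left(d,Y \right)} = 3$ ($J{\left(d,Y \right)} = 1 + 2 = 3$)
$\frac{9115}{J{\left(-168,A \right)}} = \frac{9115}{3}$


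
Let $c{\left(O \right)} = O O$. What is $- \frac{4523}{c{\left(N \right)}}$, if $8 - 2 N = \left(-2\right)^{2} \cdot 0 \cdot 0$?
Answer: $- \frac{4523}{16} \approx -282.69$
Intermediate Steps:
$N = 4$ ($N = 4 - \frac{\left(-2\right)^{2} \cdot 0 \cdot 0}{2} = 4 - \frac{4 \cdot 0 \cdot 0}{2} = 4 - \frac{0 \cdot 0}{2} = 4 - 0 = 4 + 0 = 4$)
$c{\left(O \right)} = O^{2}$
$- \frac{4523}{c{\left(N \right)}} = - \frac{4523}{4^{2}} = - \frac{4523}{16}$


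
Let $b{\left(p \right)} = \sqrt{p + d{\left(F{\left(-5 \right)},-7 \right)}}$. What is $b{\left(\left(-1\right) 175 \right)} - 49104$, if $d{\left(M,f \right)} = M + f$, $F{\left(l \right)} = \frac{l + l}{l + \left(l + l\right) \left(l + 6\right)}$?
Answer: $-49104 + \frac{4 i \sqrt{102}}{3} \approx -49104.0 + 13.466 i$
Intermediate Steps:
$F{\left(l \right)} = \frac{2 l}{l + 2 l \left(6 + l\right)}$
$b{\left(p \right)} = \sqrt{- \frac{19}{3} + p}$ ($b{\left(p \right)} = \sqrt{p - \left(7 - \frac{2}{13 + 2 \left(-5\right)}\right)} = \sqrt{p - \left(7 - \frac{2}{13 - 10}\right)} = \sqrt{p - \left(7 - \frac{2}{3}\right)} = \sqrt{p + \left(2 \cdot \frac{1}{3} - 7\right)} = \sqrt{p + \left(\frac{2}{3} - 7\right)} = \sqrt{p - \frac{19}{3}} = \sqrt{- \frac{19}{3} + p}$)
$b{\left(\left(-1\right) 175 \right)} - 49104 = \frac{\sqrt{-57 + 9 \left(\left(-1\right) 175\right)}}{3} - 49104 = \frac{\sqrt{-57 + 9 \left(-175\right)}}{3} - 49104 = \frac{\sqrt{-57 - 1575}}{3} - 49104 = \frac{\sqrt{-1632}}{3} - 49104 = \frac{4 i \sqrt{102}}{3} - 49104 = -49104 + \frac{4 i \sqrt{102}}{3}$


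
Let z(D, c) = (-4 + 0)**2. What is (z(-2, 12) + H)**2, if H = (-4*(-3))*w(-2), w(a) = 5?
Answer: 5776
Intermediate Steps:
z(D, c) = 16 (z(D, c) = (-4)**2 = 16)
H = 60 (H = -4*(-3)*5 = 12*5 = 60)
(z(-2, 12) + H)**2 = (16 + 60)**2 = 76**2 = 5776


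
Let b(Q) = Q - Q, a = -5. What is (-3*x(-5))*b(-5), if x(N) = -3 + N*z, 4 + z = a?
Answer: 0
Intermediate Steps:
z = -9 (z = -4 - 5 = -9)
x(N) = -3 - 9*N (x(N) = -3 + N*(-9) = -3 - 9*N)
b(Q) = 0
(-3*x(-5))*b(-5) = -3*(-3 - 9*(-5))*0 = -3*(-3 + 45)*0 = -3*42*0 = -126*0 = 0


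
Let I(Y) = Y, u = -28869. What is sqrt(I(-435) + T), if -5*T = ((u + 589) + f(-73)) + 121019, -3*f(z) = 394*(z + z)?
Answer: I*sqrt(5133990)/15 ≈ 151.06*I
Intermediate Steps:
f(z) = -788*z/3 (f(z) = -394*(z + z)/3 = -394*2*z/3 = -788*z/3)
T = -335741/15 (T = -(((-28869 + 589) - 788/3*(-73)) + 121019)/5 = -((-28280 + 57524/3) + 121019)/5 = -(-27316/3 + 121019)/5 = -1/5*335741/3 = -335741/15 ≈ -22383.)
sqrt(I(-435) + T) = sqrt(-435 - 335741/15) = sqrt(-342266/15) = I*sqrt(5133990)/15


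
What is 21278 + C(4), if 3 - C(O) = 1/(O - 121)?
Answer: 2489878/117 ≈ 21281.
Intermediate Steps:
C(O) = 3 - 1/(-121 + O) (C(O) = 3 - 1/(O - 121) = 3 - 1/(-121 + O))
21278 + C(4) = 21278 + (-364 + 3*4)/(-121 + 4) = 21278 + (-364 + 12)/(-117) = 21278 - 1/117*(-352) = 21278 + 352/117 = 2489878/117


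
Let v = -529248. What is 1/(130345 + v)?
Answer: -1/398903 ≈ -2.5069e-6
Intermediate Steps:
1/(130345 + v) = 1/(130345 - 529248) = 1/(-398903) = -1/398903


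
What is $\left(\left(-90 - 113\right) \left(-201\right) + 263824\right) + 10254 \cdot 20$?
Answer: $509707$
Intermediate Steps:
$\left(\left(-90 - 113\right) \left(-201\right) + 263824\right) + 10254 \cdot 20 = \left(\left(-203\right) \left(-201\right) + 263824\right) + 205080 = \left(40803 + 263824\right) + 205080 = 304627 + 205080 = 509707$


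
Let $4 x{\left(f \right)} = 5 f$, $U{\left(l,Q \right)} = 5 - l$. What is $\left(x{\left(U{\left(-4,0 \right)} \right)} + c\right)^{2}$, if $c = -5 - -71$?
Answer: $\frac{95481}{16} \approx 5967.6$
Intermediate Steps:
$c = 66$ ($c = -5 + 71 = 66$)
$x{\left(f \right)} = \frac{5 f}{4}$
$\left(x{\left(U{\left(-4,0 \right)} \right)} + c\right)^{2} = \left(\frac{5 \left(5 - -4\right)}{4} + 66\right)^{2} = \left(\frac{5 \left(5 + 4\right)}{4} + 66\right)^{2} = \left(\frac{5}{4} \cdot 9 + 66\right)^{2} = \left(\frac{45}{4} + 66\right)^{2} = \left(\frac{309}{4}\right)^{2} = \frac{95481}{16}$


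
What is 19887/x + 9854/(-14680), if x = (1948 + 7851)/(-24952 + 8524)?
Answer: -2398052967913/71924660 ≈ -33341.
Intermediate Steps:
x = -9799/16428 (x = 9799/(-16428) = 9799*(-1/16428) = -9799/16428 ≈ -0.59648)
19887/x + 9854/(-14680) = 19887/(-9799/16428) + 9854/(-14680) = 19887*(-16428/9799) + 9854*(-1/14680) = -326703636/9799 - 4927/7340 = -2398052967913/71924660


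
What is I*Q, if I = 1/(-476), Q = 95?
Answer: -95/476 ≈ -0.19958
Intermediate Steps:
I = -1/476 ≈ -0.0021008
I*Q = -1/476*95 = -95/476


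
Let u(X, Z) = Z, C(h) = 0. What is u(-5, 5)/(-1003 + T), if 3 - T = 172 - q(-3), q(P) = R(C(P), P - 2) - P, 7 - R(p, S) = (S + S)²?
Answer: -5/1262 ≈ -0.0039620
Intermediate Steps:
R(p, S) = 7 - 4*S² (R(p, S) = 7 - (S + S)² = 7 - (2*S)² = 7 - 4*S²)
q(P) = 7 - P - 4*(-2 + P)² (q(P) = (7 - 4*(P - 2)²) - P = (7 - 4*(-2 + P)²) - P = 7 - P - 4*(-2 + P)²)
T = -259 (T = 3 - (172 - (7 - 1*(-3) - 4*(-2 - 3)²)) = 3 - (172 - (7 + 3 - 4*(-5)²)) = 3 - (172 - (7 + 3 - 4*25)) = 3 - (172 - (7 + 3 - 100)) = 3 - (172 - 1*(-90)) = 3 - (172 + 90) = 3 - 1*262 = 3 - 262 = -259)
u(-5, 5)/(-1003 + T) = 5/(-1003 - 259) = 5/(-1262) = -1/1262*5 = -5/1262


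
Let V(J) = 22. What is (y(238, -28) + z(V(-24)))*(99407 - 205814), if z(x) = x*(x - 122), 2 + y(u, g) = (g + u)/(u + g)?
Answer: 234201807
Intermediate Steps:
y(u, g) = -1 (y(u, g) = -2 + (g + u)/(u + g) = -2 + (g + u)/(g + u) = -2 + 1 = -1)
z(x) = x*(-122 + x)
(y(238, -28) + z(V(-24)))*(99407 - 205814) = (-1 + 22*(-122 + 22))*(99407 - 205814) = (-1 + 22*(-100))*(-106407) = (-1 - 2200)*(-106407) = -2201*(-106407) = 234201807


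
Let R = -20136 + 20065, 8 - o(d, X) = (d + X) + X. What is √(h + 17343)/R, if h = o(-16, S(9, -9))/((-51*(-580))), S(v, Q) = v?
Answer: -√421519885630/350030 ≈ -1.8548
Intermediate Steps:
o(d, X) = 8 - d - 2*X (o(d, X) = 8 - ((d + X) + X) = 8 - ((X + d) + X) = 8 - (d + 2*X) = 8 + (-d - 2*X) = 8 - d - 2*X)
R = -71
h = 1/4930 (h = (8 - 1*(-16) - 2*9)/((-51*(-580))) = (8 + 16 - 18)/29580 = 6*(1/29580) = 1/4930 ≈ 0.00020284)
√(h + 17343)/R = √(1/4930 + 17343)/(-71) = √(85500991/4930)*(-1/71) = (√421519885630/4930)*(-1/71) = -√421519885630/350030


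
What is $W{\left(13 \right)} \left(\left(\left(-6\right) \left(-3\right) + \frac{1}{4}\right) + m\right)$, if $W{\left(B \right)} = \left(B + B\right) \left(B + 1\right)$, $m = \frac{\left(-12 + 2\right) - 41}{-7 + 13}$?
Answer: $3549$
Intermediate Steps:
$m = - \frac{17}{2}$ ($m = \frac{-10 - 41}{6} = \left(-51\right) \frac{1}{6} = - \frac{17}{2} \approx -8.5$)
$W{\left(B \right)} = 2 B \left(1 + B\right)$
$W{\left(13 \right)} \left(\left(\left(-6\right) \left(-3\right) + \frac{1}{4}\right) + m\right) = 2 \cdot 13 \left(1 + 13\right) \left(\left(\left(-6\right) \left(-3\right) + \frac{1}{4}\right) - \frac{17}{2}\right) = 2 \cdot 13 \cdot 14 \left(\left(18 + \frac{1}{4}\right) - \frac{17}{2}\right) = 364 \left(\frac{73}{4} - \frac{17}{2}\right) = 364 \cdot \frac{39}{4} = 3549$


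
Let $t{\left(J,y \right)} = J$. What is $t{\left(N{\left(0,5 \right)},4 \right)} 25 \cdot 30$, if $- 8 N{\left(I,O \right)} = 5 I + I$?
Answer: $0$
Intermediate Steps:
$N{\left(I,O \right)} = - \frac{3 I}{4}$ ($N{\left(I,O \right)} = - \frac{5 I + I}{8} = - \frac{6 I}{8} = - \frac{3 I}{4}$)
$t{\left(N{\left(0,5 \right)},4 \right)} 25 \cdot 30 = \left(- \frac{3}{4}\right) 0 \cdot 25 \cdot 30 = 0 \cdot 25 \cdot 30 = 0 \cdot 30 = 0$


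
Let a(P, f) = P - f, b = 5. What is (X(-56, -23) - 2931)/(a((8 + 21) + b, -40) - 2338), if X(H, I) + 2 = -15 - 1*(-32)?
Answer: 729/566 ≈ 1.2880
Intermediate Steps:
X(H, I) = 15 (X(H, I) = -2 + (-15 - 1*(-32)) = -2 + (-15 + 32) = -2 + 17 = 15)
(X(-56, -23) - 2931)/(a((8 + 21) + b, -40) - 2338) = (15 - 2931)/((((8 + 21) + 5) - 1*(-40)) - 2338) = -2916/(((29 + 5) + 40) - 2338) = -2916/((34 + 40) - 2338) = -2916/(74 - 2338) = -2916/(-2264) = -2916*(-1/2264) = 729/566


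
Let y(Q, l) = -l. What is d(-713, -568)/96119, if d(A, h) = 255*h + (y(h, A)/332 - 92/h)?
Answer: -3414114039/2265717068 ≈ -1.5069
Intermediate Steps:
d(A, h) = -92/h + 255*h - A/332 (d(A, h) = 255*h + (-A/332 - 92/h) = 255*h + (-92/h - A/332) = -92/h + 255*h - A/332)
d(-713, -568)/96119 = (-92/(-568) + 255*(-568) - 1/332*(-713))/96119 = (-92*(-1/568) - 144840 + 713/332)*(1/96119) = (23/142 - 144840 + 713/332)*(1/96119) = -3414114039/23572*1/96119 = -3414114039/2265717068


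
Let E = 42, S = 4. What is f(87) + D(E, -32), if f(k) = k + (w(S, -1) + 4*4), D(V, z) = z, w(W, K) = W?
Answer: 75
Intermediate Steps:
f(k) = 20 + k (f(k) = k + (4 + 4*4) = k + (4 + 16) = k + 20 = 20 + k)
f(87) + D(E, -32) = (20 + 87) - 32 = 107 - 32 = 75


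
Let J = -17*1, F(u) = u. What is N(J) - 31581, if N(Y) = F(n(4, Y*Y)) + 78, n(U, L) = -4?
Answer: -31507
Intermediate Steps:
J = -17
N(Y) = 74 (N(Y) = -4 + 78 = 74)
N(J) - 31581 = 74 - 31581 = -31507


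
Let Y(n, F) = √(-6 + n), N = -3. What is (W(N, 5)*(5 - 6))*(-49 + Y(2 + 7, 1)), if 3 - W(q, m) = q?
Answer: 294 - 6*√3 ≈ 283.61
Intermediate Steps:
W(q, m) = 3 - q
(W(N, 5)*(5 - 6))*(-49 + Y(2 + 7, 1)) = ((3 - 1*(-3))*(5 - 6))*(-49 + √(-6 + (2 + 7))) = ((3 + 3)*(-1))*(-49 + √(-6 + 9)) = (6*(-1))*(-49 + √3) = -6*(-49 + √3) = 294 - 6*√3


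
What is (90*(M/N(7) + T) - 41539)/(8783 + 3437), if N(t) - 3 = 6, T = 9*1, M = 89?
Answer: -39839/12220 ≈ -3.2601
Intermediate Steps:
T = 9
N(t) = 9 (N(t) = 3 + 6 = 9)
(90*(M/N(7) + T) - 41539)/(8783 + 3437) = (90*(89/9 + 9) - 41539)/(8783 + 3437) = (90*(89*(1/9) + 9) - 41539)/12220 = (90*(89/9 + 9) - 41539)*(1/12220) = (90*(170/9) - 41539)*(1/12220) = (1700 - 41539)*(1/12220) = -39839*1/12220 = -39839/12220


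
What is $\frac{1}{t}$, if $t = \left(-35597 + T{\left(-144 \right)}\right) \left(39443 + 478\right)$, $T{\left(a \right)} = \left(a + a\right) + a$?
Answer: $- \frac{1}{1438313709} \approx -6.9526 \cdot 10^{-10}$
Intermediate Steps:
$T{\left(a \right)} = 3 a$ ($T{\left(a \right)} = 2 a + a = 3 a$)
$t = -1438313709$ ($t = \left(-35597 + 3 \left(-144\right)\right) \left(39443 + 478\right) = \left(-35597 - 432\right) 39921 = \left(-36029\right) 39921 = -1438313709$)
$\frac{1}{t} = \frac{1}{-1438313709} = - \frac{1}{1438313709}$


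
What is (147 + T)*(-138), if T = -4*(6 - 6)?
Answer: -20286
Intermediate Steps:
T = 0 (T = -4*0 = 0)
(147 + T)*(-138) = (147 + 0)*(-138) = 147*(-138) = -20286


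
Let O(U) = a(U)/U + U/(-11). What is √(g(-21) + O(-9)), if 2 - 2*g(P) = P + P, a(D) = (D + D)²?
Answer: I*√1595/11 ≈ 3.6307*I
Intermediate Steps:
a(D) = 4*D² (a(D) = (2*D)² = 4*D²)
g(P) = 1 - P (g(P) = 1 - (P + P)/2 = 1 - P)
O(U) = 43*U/11 (O(U) = (4*U²)/U + U/(-11) = 4*U + U*(-1/11) = 4*U - U/11 = 43*U/11)
√(g(-21) + O(-9)) = √((1 - 1*(-21)) + (43/11)*(-9)) = √((1 + 21) - 387/11) = √(22 - 387/11) = √(-145/11) = I*√1595/11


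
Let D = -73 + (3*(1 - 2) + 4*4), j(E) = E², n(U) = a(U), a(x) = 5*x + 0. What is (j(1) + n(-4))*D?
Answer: 1140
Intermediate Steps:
a(x) = 5*x
n(U) = 5*U
D = -60 (D = -73 + (3*(-1) + 16) = -73 + (-3 + 16) = -73 + 13 = -60)
(j(1) + n(-4))*D = (1² + 5*(-4))*(-60) = (1 - 20)*(-60) = -19*(-60) = 1140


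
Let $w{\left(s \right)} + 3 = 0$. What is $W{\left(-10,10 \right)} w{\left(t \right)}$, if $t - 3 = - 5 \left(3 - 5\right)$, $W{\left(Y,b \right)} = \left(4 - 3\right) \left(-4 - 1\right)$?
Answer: $15$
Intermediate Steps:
$W{\left(Y,b \right)} = -5$ ($W{\left(Y,b \right)} = 1 \left(-5\right) = -5$)
$t = 13$ ($t = 3 - 5 \left(3 - 5\right) = 3 - -10 = 3 + 10 = 13$)
$w{\left(s \right)} = -3$ ($w{\left(s \right)} = -3 + 0 = -3$)
$W{\left(-10,10 \right)} w{\left(t \right)} = \left(-5\right) \left(-3\right) = 15$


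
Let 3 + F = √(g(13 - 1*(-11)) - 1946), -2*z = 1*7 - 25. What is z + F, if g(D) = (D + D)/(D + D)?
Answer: 6 + I*√1945 ≈ 6.0 + 44.102*I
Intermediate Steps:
z = 9 (z = -(1*7 - 25)/2 = -(7 - 25)/2 = -½*(-18) = 9)
g(D) = 1 (g(D) = (2*D)/((2*D)) = (2*D)*(1/(2*D)) = 1)
F = -3 + I*√1945 (F = -3 + √(1 - 1946) = -3 + √(-1945) = -3 + I*√1945 ≈ -3.0 + 44.102*I)
z + F = 9 + (-3 + I*√1945) = 6 + I*√1945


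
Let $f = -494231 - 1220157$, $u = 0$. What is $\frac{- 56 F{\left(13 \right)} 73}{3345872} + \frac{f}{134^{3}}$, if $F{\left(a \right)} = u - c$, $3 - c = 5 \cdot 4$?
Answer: $- \frac{2712930795}{3699685663} \approx -0.73329$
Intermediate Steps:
$c = -17$ ($c = 3 - 5 \cdot 4 = 3 - 20 = -17$)
$f = -1714388$ ($f = -494231 - 1220157 = -1714388$)
$F{\left(a \right)} = 17$ ($F{\left(a \right)} = 0 - -17 = 0 + 17 = 17$)
$\frac{- 56 F{\left(13 \right)} 73}{3345872} + \frac{f}{134^{3}} = \frac{\left(-56\right) 17 \cdot 73}{3345872} - \frac{1714388}{134^{3}} = \left(-952\right) 73 \cdot \frac{1}{3345872} - \frac{1714388}{2406104} = \left(-69496\right) \frac{1}{3345872} - \frac{428597}{601526} = - \frac{511}{24602} - \frac{428597}{601526} = - \frac{2712930795}{3699685663}$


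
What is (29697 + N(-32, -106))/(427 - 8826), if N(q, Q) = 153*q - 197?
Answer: -24604/8399 ≈ -2.9294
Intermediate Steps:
N(q, Q) = -197 + 153*q
(29697 + N(-32, -106))/(427 - 8826) = (29697 + (-197 + 153*(-32)))/(427 - 8826) = (29697 + (-197 - 4896))/(-8399) = (29697 - 5093)*(-1/8399) = 24604*(-1/8399) = -24604/8399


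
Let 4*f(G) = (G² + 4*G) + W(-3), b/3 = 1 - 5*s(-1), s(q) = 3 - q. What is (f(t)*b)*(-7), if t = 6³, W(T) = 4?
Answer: 4740519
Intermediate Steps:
b = -57 (b = 3*(1 - 5*(3 - 1*(-1))) = 3*(1 - 5*(3 + 1)) = 3*(1 - 5*4) = 3*(1 - 20) = 3*(-19) = -57)
t = 216
f(G) = 1 + G + G²/4 (f(G) = ((G² + 4*G) + 4)/4 = (4 + G² + 4*G)/4 = 1 + G + G²/4)
(f(t)*b)*(-7) = ((1 + 216 + (¼)*216²)*(-57))*(-7) = ((1 + 216 + (¼)*46656)*(-57))*(-7) = ((1 + 216 + 11664)*(-57))*(-7) = (11881*(-57))*(-7) = -677217*(-7) = 4740519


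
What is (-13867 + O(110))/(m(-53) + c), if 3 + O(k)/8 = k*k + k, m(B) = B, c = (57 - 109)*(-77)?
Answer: 83789/3951 ≈ 21.207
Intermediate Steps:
c = 4004 (c = -52*(-77) = 4004)
O(k) = -24 + 8*k + 8*k² (O(k) = -24 + 8*(k*k + k) = -24 + 8*(k² + k) = -24 + 8*(k + k²) = -24 + (8*k + 8*k²) = -24 + 8*k + 8*k²)
(-13867 + O(110))/(m(-53) + c) = (-13867 + (-24 + 8*110 + 8*110²))/(-53 + 4004) = (-13867 + (-24 + 880 + 8*12100))/3951 = (-13867 + (-24 + 880 + 96800))*(1/3951) = (-13867 + 97656)*(1/3951) = 83789*(1/3951) = 83789/3951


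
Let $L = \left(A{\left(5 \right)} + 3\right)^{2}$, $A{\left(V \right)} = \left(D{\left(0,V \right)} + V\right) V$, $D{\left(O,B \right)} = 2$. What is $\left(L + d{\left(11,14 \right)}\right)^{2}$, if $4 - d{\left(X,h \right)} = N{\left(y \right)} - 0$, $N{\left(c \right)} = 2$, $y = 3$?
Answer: $2090916$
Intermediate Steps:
$d{\left(X,h \right)} = 2$ ($d{\left(X,h \right)} = 4 - \left(2 - 0\right) = 4 - \left(2 + 0\right) = 4 - 2 = 2$)
$A{\left(V \right)} = V \left(2 + V\right)$ ($A{\left(V \right)} = \left(2 + V\right) V = V \left(2 + V\right)$)
$L = 1444$ ($L = \left(5 \left(2 + 5\right) + 3\right)^{2} = \left(5 \cdot 7 + 3\right)^{2} = \left(35 + 3\right)^{2} = 38^{2} = 1444$)
$\left(L + d{\left(11,14 \right)}\right)^{2} = \left(1444 + 2\right)^{2} = 1446^{2} = 2090916$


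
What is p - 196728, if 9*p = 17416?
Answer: -1753136/9 ≈ -1.9479e+5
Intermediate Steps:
p = 17416/9 (p = (⅑)*17416 = 17416/9 ≈ 1935.1)
p - 196728 = 17416/9 - 196728 = -1753136/9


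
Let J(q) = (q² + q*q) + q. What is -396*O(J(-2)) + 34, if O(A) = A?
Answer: -2342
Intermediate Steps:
J(q) = q + 2*q² (J(q) = (q² + q²) + q = 2*q² + q = q + 2*q²)
-396*O(J(-2)) + 34 = -(-792)*(1 + 2*(-2)) + 34 = -(-792)*(1 - 4) + 34 = -(-792)*(-3) + 34 = -396*6 + 34 = -2376 + 34 = -2342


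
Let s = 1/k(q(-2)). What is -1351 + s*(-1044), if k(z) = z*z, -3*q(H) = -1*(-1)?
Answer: -10747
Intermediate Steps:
q(H) = -⅓ (q(H) = -(-1)*(-1)/3 = -⅓*1 = -⅓)
k(z) = z²
s = 9 (s = 1/((-⅓)²) = 1/(⅑) = 9)
-1351 + s*(-1044) = -1351 + 9*(-1044) = -1351 - 9396 = -10747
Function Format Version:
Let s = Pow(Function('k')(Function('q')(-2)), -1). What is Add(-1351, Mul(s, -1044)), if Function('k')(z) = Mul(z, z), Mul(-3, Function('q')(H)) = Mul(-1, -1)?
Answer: -10747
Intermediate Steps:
Function('q')(H) = Rational(-1, 3) (Function('q')(H) = Mul(Rational(-1, 3), Mul(-1, -1)) = Mul(Rational(-1, 3), 1) = Rational(-1, 3))
Function('k')(z) = Pow(z, 2)
s = 9 (s = Pow(Pow(Rational(-1, 3), 2), -1) = Pow(Rational(1, 9), -1) = 9)
Add(-1351, Mul(s, -1044)) = Add(-1351, Mul(9, -1044)) = Add(-1351, -9396) = -10747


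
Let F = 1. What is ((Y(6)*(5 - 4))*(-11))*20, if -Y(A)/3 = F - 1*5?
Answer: -2640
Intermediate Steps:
Y(A) = 12 (Y(A) = -3*(1 - 1*5) = -3*(1 - 5) = -3*(-4) = 12)
((Y(6)*(5 - 4))*(-11))*20 = ((12*(5 - 4))*(-11))*20 = ((12*1)*(-11))*20 = (12*(-11))*20 = -132*20 = -2640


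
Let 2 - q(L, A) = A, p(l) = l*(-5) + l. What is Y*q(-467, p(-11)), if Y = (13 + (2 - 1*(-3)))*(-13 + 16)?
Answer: -2268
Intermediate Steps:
p(l) = -4*l (p(l) = -5*l + l = -4*l)
q(L, A) = 2 - A
Y = 54 (Y = (13 + (2 + 3))*3 = (13 + 5)*3 = 18*3 = 54)
Y*q(-467, p(-11)) = 54*(2 - (-4)*(-11)) = 54*(2 - 1*44) = 54*(2 - 44) = 54*(-42) = -2268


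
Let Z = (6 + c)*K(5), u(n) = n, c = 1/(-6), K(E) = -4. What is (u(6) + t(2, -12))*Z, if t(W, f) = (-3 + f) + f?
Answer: 490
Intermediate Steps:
c = -⅙ ≈ -0.16667
t(W, f) = -3 + 2*f
Z = -70/3 (Z = (6 - ⅙)*(-4) = (35/6)*(-4) = -70/3 ≈ -23.333)
(u(6) + t(2, -12))*Z = (6 + (-3 + 2*(-12)))*(-70/3) = (6 + (-3 - 24))*(-70/3) = (6 - 27)*(-70/3) = -21*(-70/3) = 490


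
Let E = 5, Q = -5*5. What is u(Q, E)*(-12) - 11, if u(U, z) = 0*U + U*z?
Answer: 1489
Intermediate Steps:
Q = -25
u(U, z) = U*z (u(U, z) = 0 + U*z = U*z)
u(Q, E)*(-12) - 11 = -25*5*(-12) - 11 = -125*(-12) - 11 = 1500 - 11 = 1489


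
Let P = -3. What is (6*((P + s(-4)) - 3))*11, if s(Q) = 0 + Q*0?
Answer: -396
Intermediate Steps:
s(Q) = 0 (s(Q) = 0 + 0 = 0)
(6*((P + s(-4)) - 3))*11 = (6*((-3 + 0) - 3))*11 = (6*(-3 - 3))*11 = (6*(-6))*11 = -36*11 = -396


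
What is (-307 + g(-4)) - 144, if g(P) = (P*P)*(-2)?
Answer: -483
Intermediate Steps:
g(P) = -2*P² (g(P) = P²*(-2) = -2*P²)
(-307 + g(-4)) - 144 = (-307 - 2*(-4)²) - 144 = (-307 - 2*16) - 144 = (-307 - 32) - 144 = -339 - 144 = -483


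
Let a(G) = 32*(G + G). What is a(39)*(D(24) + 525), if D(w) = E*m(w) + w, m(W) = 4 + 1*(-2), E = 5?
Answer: 1395264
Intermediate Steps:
a(G) = 64*G (a(G) = 32*(2*G) = 64*G)
m(W) = 2 (m(W) = 4 - 2 = 2)
D(w) = 10 + w (D(w) = 5*2 + w = 10 + w)
a(39)*(D(24) + 525) = (64*39)*((10 + 24) + 525) = 2496*(34 + 525) = 2496*559 = 1395264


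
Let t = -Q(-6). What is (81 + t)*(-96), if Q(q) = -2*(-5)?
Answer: -6816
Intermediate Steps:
Q(q) = 10
t = -10 (t = -1*10 = -10)
(81 + t)*(-96) = (81 - 10)*(-96) = 71*(-96) = -6816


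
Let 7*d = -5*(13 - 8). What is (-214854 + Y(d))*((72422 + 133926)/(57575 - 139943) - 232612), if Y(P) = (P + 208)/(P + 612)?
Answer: 1461047958861586235/29233776 ≈ 4.9978e+10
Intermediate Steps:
d = -25/7 (d = (-5*(13 - 8))/7 = (-5*5)/7 = (⅐)*(-25) = -25/7 ≈ -3.5714)
Y(P) = (208 + P)/(612 + P)
(-214854 + Y(d))*((72422 + 133926)/(57575 - 139943) - 232612) = (-214854 + (208 - 25/7)/(612 - 25/7))*((72422 + 133926)/(57575 - 139943) - 232612) = (-214854 + (1431/7)/(4259/7))*(206348/(-82368) - 232612) = (-214854 + (7/4259)*(1431/7))*(206348*(-1/82368) - 232612) = (-214854 + 1431/4259)*(-51587/20592 - 232612) = -915061755/4259*(-4789997891/20592) = 1461047958861586235/29233776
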